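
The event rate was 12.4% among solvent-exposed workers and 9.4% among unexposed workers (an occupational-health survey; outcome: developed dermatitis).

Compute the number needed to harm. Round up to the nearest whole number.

absolute risk difference = 0.030000
1 / 0.030000 = 33.333 → round up → 34

34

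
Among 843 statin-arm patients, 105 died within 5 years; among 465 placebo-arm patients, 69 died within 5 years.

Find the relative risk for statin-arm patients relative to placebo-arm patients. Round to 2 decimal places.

risk, statin-arm patients = 105/843 = 0.1246
risk, placebo-arm patients = 69/465 = 0.1484
RR = 0.1246 / 0.1484 = 0.84

RR = 0.84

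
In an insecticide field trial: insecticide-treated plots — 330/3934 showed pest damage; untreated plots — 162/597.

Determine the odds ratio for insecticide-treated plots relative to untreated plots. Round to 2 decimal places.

OR = (330 × 435) / (3604 × 162) = 143550/583848 ≈ 0.25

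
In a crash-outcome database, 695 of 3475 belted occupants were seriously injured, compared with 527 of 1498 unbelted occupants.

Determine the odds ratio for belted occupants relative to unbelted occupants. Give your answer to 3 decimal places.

OR = (695 × 971) / (2780 × 527) = 674845/1465060 ≈ 0.461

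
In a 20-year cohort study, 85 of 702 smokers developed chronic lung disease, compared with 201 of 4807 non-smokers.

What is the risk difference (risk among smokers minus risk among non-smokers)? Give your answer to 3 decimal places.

0.079

risk, smokers = 85/702 = 0.12108
risk, non-smokers = 201/4807 = 0.04181
risk difference = 0.12108 − 0.04181 = 0.079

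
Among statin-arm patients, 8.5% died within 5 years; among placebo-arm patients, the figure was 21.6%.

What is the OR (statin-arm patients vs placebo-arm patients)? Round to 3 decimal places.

odds, statin-arm patients = 0.0850/0.9150 = 0.0929
odds, placebo-arm patients = 0.2160/0.7840 = 0.2755
OR = 0.0929 / 0.2755 = 0.337

0.337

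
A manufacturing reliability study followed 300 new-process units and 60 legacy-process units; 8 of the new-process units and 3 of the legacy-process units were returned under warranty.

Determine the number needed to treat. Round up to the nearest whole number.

risk, new-process units = 8/300 = 0.026667
risk, legacy-process units = 3/60 = 0.050000
absolute risk difference = 0.023333
1 / 0.023333 = 42.858 → round up → 43

NNT ≈ 43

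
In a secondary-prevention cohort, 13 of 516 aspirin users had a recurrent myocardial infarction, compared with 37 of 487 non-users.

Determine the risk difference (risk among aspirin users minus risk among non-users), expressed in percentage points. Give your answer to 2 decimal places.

-5.08

risk, aspirin users = 13/516 = 0.02519
risk, non-users = 37/487 = 0.07598
risk difference = 0.02519 − 0.07598 = -0.05078 → -5.08 percentage points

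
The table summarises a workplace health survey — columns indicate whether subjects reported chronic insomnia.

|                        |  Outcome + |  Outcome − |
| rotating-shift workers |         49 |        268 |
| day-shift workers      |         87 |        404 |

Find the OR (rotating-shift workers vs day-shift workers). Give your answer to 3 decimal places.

odds, rotating-shift workers = 49/268 = 0.1828
odds, day-shift workers = 87/404 = 0.2153
OR = 0.1828 / 0.2153 = 0.849

0.849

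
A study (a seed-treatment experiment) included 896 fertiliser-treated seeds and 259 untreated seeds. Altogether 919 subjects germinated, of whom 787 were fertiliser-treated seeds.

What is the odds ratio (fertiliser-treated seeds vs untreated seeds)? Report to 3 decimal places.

fertiliser-treated seeds without the outcome: 896 − 787 = 109
untreated seeds with the outcome: 919 − 787 = 132
untreated seeds without the outcome: 259 − 132 = 127
OR = (787 × 127) / (109 × 132) = 99949/14388 ≈ 6.947

OR ≈ 6.947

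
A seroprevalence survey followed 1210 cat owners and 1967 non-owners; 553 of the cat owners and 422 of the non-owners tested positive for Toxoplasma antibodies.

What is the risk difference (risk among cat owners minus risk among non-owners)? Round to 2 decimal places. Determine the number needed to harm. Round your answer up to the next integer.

risk, cat owners = 553/1210 = 0.4570
risk, non-owners = 422/1967 = 0.2145
risk difference = 0.4570 − 0.2145 = 0.24
absolute risk difference = 0.242485
1 / 0.242485 = 4.124 → round up → 5

RD = 0.24; NNH = 5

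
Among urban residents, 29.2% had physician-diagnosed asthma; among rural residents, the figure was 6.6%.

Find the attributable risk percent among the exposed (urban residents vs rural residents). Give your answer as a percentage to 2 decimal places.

AR% = (0.2920 − 0.0660) / 0.2920 = 0.7740 → 77.40%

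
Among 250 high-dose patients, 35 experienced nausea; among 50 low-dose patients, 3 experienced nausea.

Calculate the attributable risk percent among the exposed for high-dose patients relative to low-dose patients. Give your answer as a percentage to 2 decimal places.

risk, high-dose patients = 35/250 = 0.1400
risk, low-dose patients = 3/50 = 0.0600
AR% = (0.1400 − 0.0600) / 0.1400 = 0.5714 → 57.14%

AR%: 57.14%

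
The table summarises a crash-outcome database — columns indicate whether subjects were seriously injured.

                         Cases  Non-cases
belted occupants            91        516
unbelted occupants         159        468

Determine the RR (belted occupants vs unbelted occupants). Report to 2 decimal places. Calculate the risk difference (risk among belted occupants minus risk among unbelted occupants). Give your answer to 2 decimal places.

RR = 0.59; RD = -0.10

risk, belted occupants = 91/607 = 0.1499
risk, unbelted occupants = 159/627 = 0.2536
RR = 0.1499 / 0.2536 = 0.59
risk difference = 0.1499 − 0.2536 = -0.10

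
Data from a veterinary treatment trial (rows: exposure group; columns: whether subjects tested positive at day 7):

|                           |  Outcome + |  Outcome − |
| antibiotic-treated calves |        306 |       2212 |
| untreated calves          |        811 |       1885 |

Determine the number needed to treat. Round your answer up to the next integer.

NNT: 6

risk, antibiotic-treated calves = 306/2518 = 0.121525
risk, untreated calves = 811/2696 = 0.300816
absolute risk difference = 0.179291
1 / 0.179291 = 5.578 → round up → 6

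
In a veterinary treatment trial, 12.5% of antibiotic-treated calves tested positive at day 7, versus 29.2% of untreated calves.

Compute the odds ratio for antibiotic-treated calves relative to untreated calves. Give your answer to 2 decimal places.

odds, antibiotic-treated calves = 0.1250/0.8750 = 0.1429
odds, untreated calves = 0.2920/0.7080 = 0.4124
OR = 0.1429 / 0.4124 = 0.35

OR: 0.35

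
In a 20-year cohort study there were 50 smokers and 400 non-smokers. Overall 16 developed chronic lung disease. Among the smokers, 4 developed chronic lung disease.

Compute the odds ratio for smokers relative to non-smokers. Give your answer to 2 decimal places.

2.81

smokers without the outcome: 50 − 4 = 46
non-smokers with the outcome: 16 − 4 = 12
non-smokers without the outcome: 400 − 12 = 388
OR = (4 × 388) / (46 × 12) = 1552/552 ≈ 2.81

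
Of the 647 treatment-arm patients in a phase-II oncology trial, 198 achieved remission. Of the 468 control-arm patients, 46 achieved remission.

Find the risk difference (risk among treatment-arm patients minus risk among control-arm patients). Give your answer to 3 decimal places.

risk, treatment-arm patients = 198/647 = 0.3060
risk, control-arm patients = 46/468 = 0.0983
risk difference = 0.3060 − 0.0983 = 0.208

0.208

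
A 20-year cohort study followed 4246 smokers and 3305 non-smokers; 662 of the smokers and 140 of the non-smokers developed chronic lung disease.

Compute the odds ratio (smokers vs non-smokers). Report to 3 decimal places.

OR = (662 × 3165) / (3584 × 140) = 2095230/501760 ≈ 4.176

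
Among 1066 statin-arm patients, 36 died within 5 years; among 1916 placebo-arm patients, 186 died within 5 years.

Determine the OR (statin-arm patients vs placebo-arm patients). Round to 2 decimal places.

OR = 0.33

odds, statin-arm patients = 36/1030 = 0.03495
odds, placebo-arm patients = 186/1730 = 0.10751
OR = 0.03495 / 0.10751 = 0.33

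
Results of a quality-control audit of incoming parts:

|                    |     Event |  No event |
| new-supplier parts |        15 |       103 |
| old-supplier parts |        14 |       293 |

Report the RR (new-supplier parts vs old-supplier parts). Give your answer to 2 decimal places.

risk, new-supplier parts = 15/118 = 0.12712
risk, old-supplier parts = 14/307 = 0.04560
RR = 0.12712 / 0.04560 = 2.79

RR: 2.79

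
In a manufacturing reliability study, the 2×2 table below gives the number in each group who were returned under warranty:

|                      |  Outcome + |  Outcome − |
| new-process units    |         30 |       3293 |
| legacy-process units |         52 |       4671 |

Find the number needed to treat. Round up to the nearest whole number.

risk, new-process units = 30/3323 = 0.009028
risk, legacy-process units = 52/4723 = 0.011010
absolute risk difference = 0.001982
1 / 0.001982 = 504.541 → round up → 505

NNT: 505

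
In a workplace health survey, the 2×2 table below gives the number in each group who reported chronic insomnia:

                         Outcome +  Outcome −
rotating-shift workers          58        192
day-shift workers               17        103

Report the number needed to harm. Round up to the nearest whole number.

12

risk, rotating-shift workers = 58/250 = 0.232000
risk, day-shift workers = 17/120 = 0.141667
absolute risk difference = 0.090333
1 / 0.090333 = 11.070 → round up → 12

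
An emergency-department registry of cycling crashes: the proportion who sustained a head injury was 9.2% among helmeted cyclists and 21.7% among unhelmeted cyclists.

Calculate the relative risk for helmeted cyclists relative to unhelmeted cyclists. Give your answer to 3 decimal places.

RR = 0.0920 / 0.2170 = 0.424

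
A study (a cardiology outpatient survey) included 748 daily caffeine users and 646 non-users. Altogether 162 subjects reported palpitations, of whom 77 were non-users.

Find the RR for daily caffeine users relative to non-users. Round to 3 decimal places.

RR = 0.953

daily caffeine users with the outcome: 162 − 77 = 85
daily caffeine users without the outcome: 748 − 85 = 663
non-users without the outcome: 646 − 77 = 569
risk, daily caffeine users = 85/748 = 0.1136
risk, non-users = 77/646 = 0.1192
RR = 0.1136 / 0.1192 = 0.953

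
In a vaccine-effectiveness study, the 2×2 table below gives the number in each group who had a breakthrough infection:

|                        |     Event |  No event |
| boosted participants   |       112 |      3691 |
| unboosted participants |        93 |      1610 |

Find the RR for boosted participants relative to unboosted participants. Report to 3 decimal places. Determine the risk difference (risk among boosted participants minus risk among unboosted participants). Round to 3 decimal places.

RR = 0.539; RD = -0.025

risk, boosted participants = 112/3803 = 0.02945
risk, unboosted participants = 93/1703 = 0.05461
RR = 0.02945 / 0.05461 = 0.539
risk difference = 0.02945 − 0.05461 = -0.025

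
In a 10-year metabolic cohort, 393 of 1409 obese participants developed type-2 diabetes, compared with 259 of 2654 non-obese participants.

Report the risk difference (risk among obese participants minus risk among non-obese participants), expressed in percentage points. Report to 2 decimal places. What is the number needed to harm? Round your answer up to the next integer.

RD = 18.13; NNH = 6

risk, obese participants = 393/1409 = 0.2789
risk, non-obese participants = 259/2654 = 0.0976
risk difference = 0.2789 − 0.0976 = 0.1813 → 18.13 percentage points
absolute risk difference = 0.181333
1 / 0.181333 = 5.515 → round up → 6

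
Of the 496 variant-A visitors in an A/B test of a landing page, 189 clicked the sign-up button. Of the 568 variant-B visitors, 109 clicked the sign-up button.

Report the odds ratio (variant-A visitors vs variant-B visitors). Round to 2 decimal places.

OR = (189 × 459) / (307 × 109) = 86751/33463 ≈ 2.59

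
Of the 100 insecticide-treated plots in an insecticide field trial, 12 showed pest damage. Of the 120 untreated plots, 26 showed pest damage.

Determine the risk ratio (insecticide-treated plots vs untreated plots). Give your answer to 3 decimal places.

risk, insecticide-treated plots = 12/100 = 0.1200
risk, untreated plots = 26/120 = 0.2167
RR = 0.1200 / 0.2167 = 0.554

0.554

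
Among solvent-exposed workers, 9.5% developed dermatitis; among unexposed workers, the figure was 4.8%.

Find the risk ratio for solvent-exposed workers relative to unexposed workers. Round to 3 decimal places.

RR = 0.09500 / 0.04800 = 1.979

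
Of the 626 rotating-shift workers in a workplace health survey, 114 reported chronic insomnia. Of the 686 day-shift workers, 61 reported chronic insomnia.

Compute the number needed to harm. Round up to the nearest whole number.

risk, rotating-shift workers = 114/626 = 0.182109
risk, day-shift workers = 61/686 = 0.088921
absolute risk difference = 0.093187
1 / 0.093187 = 10.731 → round up → 11

11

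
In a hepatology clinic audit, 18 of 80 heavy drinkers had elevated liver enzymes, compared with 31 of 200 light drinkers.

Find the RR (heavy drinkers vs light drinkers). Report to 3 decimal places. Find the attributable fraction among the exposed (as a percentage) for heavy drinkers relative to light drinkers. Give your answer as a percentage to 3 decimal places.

RR = 1.452; AR% = 31.111%

risk, heavy drinkers = 18/80 = 0.2250
risk, light drinkers = 31/200 = 0.1550
RR = 0.2250 / 0.1550 = 1.452
AR% = (0.2250 − 0.1550) / 0.2250 = 0.3111 → 31.111%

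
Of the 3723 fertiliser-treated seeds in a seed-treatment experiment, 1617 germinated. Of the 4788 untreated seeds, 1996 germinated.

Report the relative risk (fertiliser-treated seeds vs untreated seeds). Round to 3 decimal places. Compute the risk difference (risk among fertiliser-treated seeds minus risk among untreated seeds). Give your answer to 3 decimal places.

risk, fertiliser-treated seeds = 1617/3723 = 0.4343
risk, untreated seeds = 1996/4788 = 0.4169
RR = 0.4343 / 0.4169 = 1.042
risk difference = 0.4343 − 0.4169 = 0.017

RR = 1.042; RD = 0.017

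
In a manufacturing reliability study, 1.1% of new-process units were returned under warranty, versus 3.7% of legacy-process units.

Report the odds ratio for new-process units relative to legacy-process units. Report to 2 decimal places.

0.29

odds, new-process units = 0.01100/0.98900 = 0.01112
odds, legacy-process units = 0.03700/0.96300 = 0.03842
OR = 0.01112 / 0.03842 = 0.29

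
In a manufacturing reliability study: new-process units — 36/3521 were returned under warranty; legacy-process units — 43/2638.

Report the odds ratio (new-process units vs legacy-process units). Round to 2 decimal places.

OR = (36 × 2595) / (3485 × 43) = 93420/149855 ≈ 0.62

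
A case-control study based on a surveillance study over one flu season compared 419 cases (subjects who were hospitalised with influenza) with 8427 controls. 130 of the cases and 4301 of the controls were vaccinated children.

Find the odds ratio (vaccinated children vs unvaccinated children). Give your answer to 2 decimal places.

OR = (130 × 4126) / (4301 × 289) = 536380/1242989 ≈ 0.43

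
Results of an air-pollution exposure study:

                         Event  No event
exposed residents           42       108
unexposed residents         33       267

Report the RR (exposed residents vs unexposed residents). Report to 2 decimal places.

risk, exposed residents = 42/150 = 0.2800
risk, unexposed residents = 33/300 = 0.1100
RR = 0.2800 / 0.1100 = 2.55

2.55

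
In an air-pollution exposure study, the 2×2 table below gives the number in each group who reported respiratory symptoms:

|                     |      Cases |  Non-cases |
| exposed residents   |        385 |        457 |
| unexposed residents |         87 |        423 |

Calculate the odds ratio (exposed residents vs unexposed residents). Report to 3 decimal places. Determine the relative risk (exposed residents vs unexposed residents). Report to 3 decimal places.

OR = 4.096; RR = 2.680

OR = (385 × 423) / (457 × 87) = 162855/39759 ≈ 4.096
risk, exposed residents = 385/842 = 0.4572
risk, unexposed residents = 87/510 = 0.1706
RR = 0.4572 / 0.1706 = 2.680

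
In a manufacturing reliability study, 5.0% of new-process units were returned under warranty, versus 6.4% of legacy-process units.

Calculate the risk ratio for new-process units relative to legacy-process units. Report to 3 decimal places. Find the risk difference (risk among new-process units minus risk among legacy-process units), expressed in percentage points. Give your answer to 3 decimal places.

RR = 0.781; RD = -1.400

RR = 0.0500 / 0.0640 = 0.781
risk difference = 0.0500 − 0.0640 = -0.0140 → -1.400 percentage points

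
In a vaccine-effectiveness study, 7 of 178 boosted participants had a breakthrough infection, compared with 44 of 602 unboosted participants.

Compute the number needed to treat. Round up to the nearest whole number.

risk, boosted participants = 7/178 = 0.039326
risk, unboosted participants = 44/602 = 0.073090
absolute risk difference = 0.033764
1 / 0.033764 = 29.617 → round up → 30

30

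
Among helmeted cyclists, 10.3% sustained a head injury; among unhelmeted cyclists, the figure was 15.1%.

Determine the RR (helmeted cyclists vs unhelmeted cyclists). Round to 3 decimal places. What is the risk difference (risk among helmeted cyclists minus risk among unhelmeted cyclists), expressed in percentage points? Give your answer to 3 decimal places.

RR = 0.682; RD = -4.800

RR = 0.1030 / 0.1510 = 0.682
risk difference = 0.1030 − 0.1510 = -0.0480 → -4.800 percentage points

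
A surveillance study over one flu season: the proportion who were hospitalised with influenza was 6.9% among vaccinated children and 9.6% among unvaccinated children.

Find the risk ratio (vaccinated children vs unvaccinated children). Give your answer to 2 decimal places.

RR = 0.0690 / 0.0960 = 0.72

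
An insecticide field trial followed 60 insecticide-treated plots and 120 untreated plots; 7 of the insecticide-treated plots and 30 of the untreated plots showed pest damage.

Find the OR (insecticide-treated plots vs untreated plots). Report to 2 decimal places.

OR = (7 × 90) / (53 × 30) = 630/1590 ≈ 0.40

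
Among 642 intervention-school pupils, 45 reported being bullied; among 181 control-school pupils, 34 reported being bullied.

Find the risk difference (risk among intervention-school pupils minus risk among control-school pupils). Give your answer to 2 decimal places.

RD: -0.12

risk, intervention-school pupils = 45/642 = 0.0701
risk, control-school pupils = 34/181 = 0.1878
risk difference = 0.0701 − 0.1878 = -0.12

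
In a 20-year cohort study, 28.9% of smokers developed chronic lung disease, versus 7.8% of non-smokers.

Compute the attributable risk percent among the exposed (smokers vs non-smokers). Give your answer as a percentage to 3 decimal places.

AR% = (0.2890 − 0.0780) / 0.2890 = 0.7301 → 73.010%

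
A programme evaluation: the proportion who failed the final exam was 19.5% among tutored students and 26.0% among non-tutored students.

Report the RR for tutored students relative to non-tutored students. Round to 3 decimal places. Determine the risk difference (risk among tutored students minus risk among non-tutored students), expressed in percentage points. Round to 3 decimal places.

RR = 0.1950 / 0.2600 = 0.750
risk difference = 0.1950 − 0.2600 = -0.0650 → -6.500 percentage points

RR = 0.750; RD = -6.500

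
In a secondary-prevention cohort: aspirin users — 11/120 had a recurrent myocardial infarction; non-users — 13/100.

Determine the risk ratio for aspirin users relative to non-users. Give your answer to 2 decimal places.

0.71

risk, aspirin users = 11/120 = 0.0917
risk, non-users = 13/100 = 0.1300
RR = 0.0917 / 0.1300 = 0.71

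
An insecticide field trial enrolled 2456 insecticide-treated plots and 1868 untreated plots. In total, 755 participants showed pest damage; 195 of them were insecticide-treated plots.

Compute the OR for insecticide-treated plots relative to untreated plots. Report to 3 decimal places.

insecticide-treated plots without the outcome: 2456 − 195 = 2261
untreated plots with the outcome: 755 − 195 = 560
untreated plots without the outcome: 1868 − 560 = 1308
odds, insecticide-treated plots = 195/2261 = 0.0862
odds, untreated plots = 560/1308 = 0.4281
OR = 0.0862 / 0.4281 = 0.201

0.201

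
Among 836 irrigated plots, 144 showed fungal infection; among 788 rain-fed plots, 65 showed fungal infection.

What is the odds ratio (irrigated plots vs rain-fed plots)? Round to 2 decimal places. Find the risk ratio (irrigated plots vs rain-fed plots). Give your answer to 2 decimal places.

OR = 2.31; RR = 2.09

OR = (144 × 723) / (692 × 65) = 104112/44980 ≈ 2.31
risk, irrigated plots = 144/836 = 0.1722
risk, rain-fed plots = 65/788 = 0.0825
RR = 0.1722 / 0.0825 = 2.09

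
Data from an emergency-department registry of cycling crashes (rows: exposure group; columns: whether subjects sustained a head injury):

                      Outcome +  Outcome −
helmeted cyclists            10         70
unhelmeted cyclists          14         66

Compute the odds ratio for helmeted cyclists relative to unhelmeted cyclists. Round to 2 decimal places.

OR = (10 × 66) / (70 × 14) = 660/980 ≈ 0.67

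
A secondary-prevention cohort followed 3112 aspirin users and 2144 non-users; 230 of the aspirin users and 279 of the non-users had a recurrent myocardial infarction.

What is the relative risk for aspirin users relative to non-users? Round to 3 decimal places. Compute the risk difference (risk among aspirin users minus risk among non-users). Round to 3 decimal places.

risk, aspirin users = 230/3112 = 0.0739
risk, non-users = 279/2144 = 0.1301
RR = 0.0739 / 0.1301 = 0.568
risk difference = 0.0739 − 0.1301 = -0.056

RR = 0.568; RD = -0.056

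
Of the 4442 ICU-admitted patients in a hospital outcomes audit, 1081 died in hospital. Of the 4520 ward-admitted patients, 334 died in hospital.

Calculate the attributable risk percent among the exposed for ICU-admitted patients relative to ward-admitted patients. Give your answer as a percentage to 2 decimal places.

AR% = 69.64%

risk, ICU-admitted patients = 1081/4442 = 0.2434
risk, ward-admitted patients = 334/4520 = 0.0739
AR% = (0.2434 − 0.0739) / 0.2434 = 0.6964 → 69.64%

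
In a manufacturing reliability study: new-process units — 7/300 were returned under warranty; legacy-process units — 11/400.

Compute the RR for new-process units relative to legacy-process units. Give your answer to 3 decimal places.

RR: 0.848

risk, new-process units = 7/300 = 0.02333
risk, legacy-process units = 11/400 = 0.02750
RR = 0.02333 / 0.02750 = 0.848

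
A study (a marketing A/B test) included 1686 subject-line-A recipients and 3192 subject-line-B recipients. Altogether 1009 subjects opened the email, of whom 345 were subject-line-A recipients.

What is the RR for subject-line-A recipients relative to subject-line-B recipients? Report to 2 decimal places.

0.98

subject-line-A recipients without the outcome: 1686 − 345 = 1341
subject-line-B recipients with the outcome: 1009 − 345 = 664
subject-line-B recipients without the outcome: 3192 − 664 = 2528
risk, subject-line-A recipients = 345/1686 = 0.2046
risk, subject-line-B recipients = 664/3192 = 0.2080
RR = 0.2046 / 0.2080 = 0.98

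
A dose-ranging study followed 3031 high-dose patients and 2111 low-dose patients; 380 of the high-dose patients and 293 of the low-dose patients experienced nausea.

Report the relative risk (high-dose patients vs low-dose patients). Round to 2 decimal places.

RR ≈ 0.90

risk, high-dose patients = 380/3031 = 0.1254
risk, low-dose patients = 293/2111 = 0.1388
RR = 0.1254 / 0.1388 = 0.90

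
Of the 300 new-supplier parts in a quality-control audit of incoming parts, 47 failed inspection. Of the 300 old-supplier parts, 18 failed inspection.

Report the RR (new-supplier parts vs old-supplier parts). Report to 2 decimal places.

risk, new-supplier parts = 47/300 = 0.1567
risk, old-supplier parts = 18/300 = 0.0600
RR = 0.1567 / 0.0600 = 2.61

2.61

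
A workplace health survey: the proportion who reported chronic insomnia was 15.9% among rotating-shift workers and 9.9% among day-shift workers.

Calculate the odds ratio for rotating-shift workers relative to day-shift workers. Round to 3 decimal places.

1.721

odds, rotating-shift workers = 0.1590/0.8410 = 0.1891
odds, day-shift workers = 0.0990/0.9010 = 0.1099
OR = 0.1891 / 0.1099 = 1.721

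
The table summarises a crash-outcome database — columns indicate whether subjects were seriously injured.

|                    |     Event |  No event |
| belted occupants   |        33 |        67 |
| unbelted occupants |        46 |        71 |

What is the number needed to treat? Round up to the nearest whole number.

NNT = 16

risk, belted occupants = 33/100 = 0.330000
risk, unbelted occupants = 46/117 = 0.393162
absolute risk difference = 0.063162
1 / 0.063162 = 15.832 → round up → 16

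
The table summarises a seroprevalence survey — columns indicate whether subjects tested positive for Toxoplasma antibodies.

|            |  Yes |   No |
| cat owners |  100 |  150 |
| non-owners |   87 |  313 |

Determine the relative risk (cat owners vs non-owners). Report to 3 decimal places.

RR ≈ 1.839

risk, cat owners = 100/250 = 0.4000
risk, non-owners = 87/400 = 0.2175
RR = 0.4000 / 0.2175 = 1.839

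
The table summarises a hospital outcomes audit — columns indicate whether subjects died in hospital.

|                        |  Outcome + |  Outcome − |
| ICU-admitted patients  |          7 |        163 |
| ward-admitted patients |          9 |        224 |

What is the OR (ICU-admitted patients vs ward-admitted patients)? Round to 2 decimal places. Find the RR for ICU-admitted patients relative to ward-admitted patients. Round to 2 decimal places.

OR = 1.07; RR = 1.07

odds, ICU-admitted patients = 7/163 = 0.04294
odds, ward-admitted patients = 9/224 = 0.04018
OR = 0.04294 / 0.04018 = 1.07
risk, ICU-admitted patients = 7/170 = 0.04118
risk, ward-admitted patients = 9/233 = 0.03863
RR = 0.04118 / 0.03863 = 1.07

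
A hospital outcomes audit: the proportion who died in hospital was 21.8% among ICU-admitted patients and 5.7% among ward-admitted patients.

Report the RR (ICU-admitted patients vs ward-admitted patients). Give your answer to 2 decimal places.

RR = 0.2180 / 0.0570 = 3.82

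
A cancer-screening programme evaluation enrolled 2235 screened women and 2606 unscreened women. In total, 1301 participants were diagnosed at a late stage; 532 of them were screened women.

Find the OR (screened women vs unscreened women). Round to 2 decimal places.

screened women without the outcome: 2235 − 532 = 1703
unscreened women with the outcome: 1301 − 532 = 769
unscreened women without the outcome: 2606 − 769 = 1837
odds, screened women = 532/1703 = 0.3124
odds, unscreened women = 769/1837 = 0.4186
OR = 0.3124 / 0.4186 = 0.75

OR: 0.75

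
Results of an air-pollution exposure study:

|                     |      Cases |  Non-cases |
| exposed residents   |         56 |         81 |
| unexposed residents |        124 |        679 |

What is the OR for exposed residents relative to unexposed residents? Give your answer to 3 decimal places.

odds, exposed residents = 56/81 = 0.6914
odds, unexposed residents = 124/679 = 0.1826
OR = 0.6914 / 0.1826 = 3.786

3.786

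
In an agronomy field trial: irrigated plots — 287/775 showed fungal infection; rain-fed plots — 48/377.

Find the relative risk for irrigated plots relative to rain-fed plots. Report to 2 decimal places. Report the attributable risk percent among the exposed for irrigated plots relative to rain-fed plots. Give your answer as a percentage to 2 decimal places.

RR = 2.91; AR% = 65.62%

risk, irrigated plots = 287/775 = 0.3703
risk, rain-fed plots = 48/377 = 0.1273
RR = 0.3703 / 0.1273 = 2.91
AR% = (0.3703 − 0.1273) / 0.3703 = 0.6562 → 65.62%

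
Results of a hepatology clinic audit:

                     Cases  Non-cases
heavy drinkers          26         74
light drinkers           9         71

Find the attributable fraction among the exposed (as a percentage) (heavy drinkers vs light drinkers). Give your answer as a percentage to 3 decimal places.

risk, heavy drinkers = 26/100 = 0.2600
risk, light drinkers = 9/80 = 0.1125
AR% = (0.2600 − 0.1125) / 0.2600 = 0.5673 → 56.731%

56.731%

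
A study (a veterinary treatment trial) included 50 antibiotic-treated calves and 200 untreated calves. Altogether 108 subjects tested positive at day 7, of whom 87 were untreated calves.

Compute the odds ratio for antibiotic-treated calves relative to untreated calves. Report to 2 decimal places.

OR ≈ 0.94

antibiotic-treated calves with the outcome: 108 − 87 = 21
antibiotic-treated calves without the outcome: 50 − 21 = 29
untreated calves without the outcome: 200 − 87 = 113
OR = (21 × 113) / (29 × 87) = 2373/2523 ≈ 0.94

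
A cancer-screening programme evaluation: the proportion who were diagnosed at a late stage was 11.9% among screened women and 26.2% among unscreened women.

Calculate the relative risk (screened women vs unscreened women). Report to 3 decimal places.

RR = 0.1190 / 0.2620 = 0.454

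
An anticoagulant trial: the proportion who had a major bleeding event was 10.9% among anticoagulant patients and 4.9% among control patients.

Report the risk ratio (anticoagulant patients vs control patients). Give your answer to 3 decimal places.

RR = 0.10900 / 0.04900 = 2.224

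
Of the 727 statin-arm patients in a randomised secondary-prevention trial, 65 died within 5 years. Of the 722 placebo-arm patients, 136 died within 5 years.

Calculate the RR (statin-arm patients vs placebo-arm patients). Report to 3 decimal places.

RR = 0.475

risk, statin-arm patients = 65/727 = 0.0894
risk, placebo-arm patients = 136/722 = 0.1884
RR = 0.0894 / 0.1884 = 0.475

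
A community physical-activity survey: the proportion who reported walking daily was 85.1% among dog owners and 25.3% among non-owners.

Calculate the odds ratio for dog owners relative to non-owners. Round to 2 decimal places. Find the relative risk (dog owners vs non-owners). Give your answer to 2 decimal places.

OR = 16.86; RR = 3.36

odds, dog owners = 0.8510/0.1490 = 5.7114
odds, non-owners = 0.2530/0.7470 = 0.3387
OR = 5.7114 / 0.3387 = 16.86
RR = 0.8510 / 0.2530 = 3.36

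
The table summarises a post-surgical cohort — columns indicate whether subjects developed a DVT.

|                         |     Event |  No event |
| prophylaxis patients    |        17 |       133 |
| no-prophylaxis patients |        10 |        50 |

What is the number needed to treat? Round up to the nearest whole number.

19

risk, prophylaxis patients = 17/150 = 0.113333
risk, no-prophylaxis patients = 10/60 = 0.166667
absolute risk difference = 0.053333
1 / 0.053333 = 18.750 → round up → 19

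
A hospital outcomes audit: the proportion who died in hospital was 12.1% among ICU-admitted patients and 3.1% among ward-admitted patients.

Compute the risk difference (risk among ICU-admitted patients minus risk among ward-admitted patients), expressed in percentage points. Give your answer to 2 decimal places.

risk difference = 0.12100 − 0.03100 = 0.09000 → 9.00 percentage points

RD ≈ 9.00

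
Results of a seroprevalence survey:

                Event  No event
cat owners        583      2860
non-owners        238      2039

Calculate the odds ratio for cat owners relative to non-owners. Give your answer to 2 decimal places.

odds, cat owners = 583/2860 = 0.2038
odds, non-owners = 238/2039 = 0.1167
OR = 0.2038 / 0.1167 = 1.75

OR ≈ 1.75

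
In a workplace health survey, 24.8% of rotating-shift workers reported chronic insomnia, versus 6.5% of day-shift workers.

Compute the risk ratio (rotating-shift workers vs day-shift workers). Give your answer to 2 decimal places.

RR = 0.2480 / 0.0650 = 3.82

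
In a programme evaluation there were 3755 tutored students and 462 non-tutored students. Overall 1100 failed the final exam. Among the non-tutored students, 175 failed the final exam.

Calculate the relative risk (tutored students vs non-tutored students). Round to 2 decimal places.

0.65

tutored students with the outcome: 1100 − 175 = 925
tutored students without the outcome: 3755 − 925 = 2830
non-tutored students without the outcome: 462 − 175 = 287
risk, tutored students = 925/3755 = 0.2463
risk, non-tutored students = 175/462 = 0.3788
RR = 0.2463 / 0.3788 = 0.65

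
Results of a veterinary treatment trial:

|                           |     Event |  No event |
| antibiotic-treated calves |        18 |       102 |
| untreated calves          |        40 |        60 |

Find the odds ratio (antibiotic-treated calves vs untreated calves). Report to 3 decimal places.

OR = (18 × 60) / (102 × 40) = 1080/4080 ≈ 0.265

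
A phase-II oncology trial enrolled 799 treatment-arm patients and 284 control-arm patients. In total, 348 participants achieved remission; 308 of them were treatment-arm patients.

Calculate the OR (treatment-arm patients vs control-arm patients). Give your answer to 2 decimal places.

treatment-arm patients without the outcome: 799 − 308 = 491
control-arm patients with the outcome: 348 − 308 = 40
control-arm patients without the outcome: 284 − 40 = 244
odds, treatment-arm patients = 308/491 = 0.6273
odds, control-arm patients = 40/244 = 0.1639
OR = 0.6273 / 0.1639 = 3.83

3.83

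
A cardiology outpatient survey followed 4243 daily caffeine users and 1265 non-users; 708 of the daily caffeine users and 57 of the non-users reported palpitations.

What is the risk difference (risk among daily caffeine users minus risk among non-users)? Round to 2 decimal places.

RD = 0.12

risk, daily caffeine users = 708/4243 = 0.16686
risk, non-users = 57/1265 = 0.04506
risk difference = 0.16686 − 0.04506 = 0.12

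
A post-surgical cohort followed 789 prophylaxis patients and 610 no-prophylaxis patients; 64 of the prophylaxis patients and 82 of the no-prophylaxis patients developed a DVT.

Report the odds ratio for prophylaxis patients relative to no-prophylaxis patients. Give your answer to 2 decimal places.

odds, prophylaxis patients = 64/725 = 0.0883
odds, no-prophylaxis patients = 82/528 = 0.1553
OR = 0.0883 / 0.1553 = 0.57

0.57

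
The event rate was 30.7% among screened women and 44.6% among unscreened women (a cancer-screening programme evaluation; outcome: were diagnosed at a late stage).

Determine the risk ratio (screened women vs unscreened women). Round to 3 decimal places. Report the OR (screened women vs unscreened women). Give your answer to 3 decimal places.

RR = 0.688; OR = 0.550

RR = 0.3070 / 0.4460 = 0.688
odds, screened women = 0.3070/0.6930 = 0.4430
odds, unscreened women = 0.4460/0.5540 = 0.8051
OR = 0.4430 / 0.8051 = 0.550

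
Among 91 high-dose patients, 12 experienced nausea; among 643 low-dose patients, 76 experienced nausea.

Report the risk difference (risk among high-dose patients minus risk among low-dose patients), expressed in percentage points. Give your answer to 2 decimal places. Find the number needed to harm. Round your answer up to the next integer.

RD = 1.37; NNH = 74

risk, high-dose patients = 12/91 = 0.1319
risk, low-dose patients = 76/643 = 0.1182
risk difference = 0.1319 − 0.1182 = 0.0137 → 1.37 percentage points
absolute risk difference = 0.013672
1 / 0.013672 = 73.142 → round up → 74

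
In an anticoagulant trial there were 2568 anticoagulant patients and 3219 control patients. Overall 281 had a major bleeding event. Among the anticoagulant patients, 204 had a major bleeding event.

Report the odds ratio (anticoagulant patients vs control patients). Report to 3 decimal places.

3.521

anticoagulant patients without the outcome: 2568 − 204 = 2364
control patients with the outcome: 281 − 204 = 77
control patients without the outcome: 3219 − 77 = 3142
OR = (204 × 3142) / (2364 × 77) = 640968/182028 ≈ 3.521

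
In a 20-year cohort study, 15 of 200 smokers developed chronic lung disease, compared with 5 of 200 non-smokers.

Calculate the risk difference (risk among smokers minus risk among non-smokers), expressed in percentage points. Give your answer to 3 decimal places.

RD ≈ 5.000

risk, smokers = 15/200 = 0.07500
risk, non-smokers = 5/200 = 0.02500
risk difference = 0.07500 − 0.02500 = 0.05000 → 5.000 percentage points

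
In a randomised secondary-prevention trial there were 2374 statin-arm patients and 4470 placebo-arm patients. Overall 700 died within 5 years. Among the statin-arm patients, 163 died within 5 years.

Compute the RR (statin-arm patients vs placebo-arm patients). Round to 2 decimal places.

RR: 0.57

statin-arm patients without the outcome: 2374 − 163 = 2211
placebo-arm patients with the outcome: 700 − 163 = 537
placebo-arm patients without the outcome: 4470 − 537 = 3933
risk, statin-arm patients = 163/2374 = 0.0687
risk, placebo-arm patients = 537/4470 = 0.1201
RR = 0.0687 / 0.1201 = 0.57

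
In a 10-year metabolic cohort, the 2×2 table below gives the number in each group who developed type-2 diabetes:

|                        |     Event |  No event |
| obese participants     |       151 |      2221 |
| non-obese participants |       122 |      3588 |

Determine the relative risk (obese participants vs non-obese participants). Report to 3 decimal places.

1.936

risk, obese participants = 151/2372 = 0.06366
risk, non-obese participants = 122/3710 = 0.03288
RR = 0.06366 / 0.03288 = 1.936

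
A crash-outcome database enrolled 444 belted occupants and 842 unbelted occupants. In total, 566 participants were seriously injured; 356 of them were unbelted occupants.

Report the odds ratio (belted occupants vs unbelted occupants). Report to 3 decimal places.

belted occupants with the outcome: 566 − 356 = 210
belted occupants without the outcome: 444 − 210 = 234
unbelted occupants without the outcome: 842 − 356 = 486
OR = (210 × 486) / (234 × 356) = 102060/83304 ≈ 1.225

OR = 1.225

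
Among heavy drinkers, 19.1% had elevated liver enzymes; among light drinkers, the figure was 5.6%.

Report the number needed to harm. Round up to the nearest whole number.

absolute risk difference = 0.135000
1 / 0.135000 = 7.407 → round up → 8

8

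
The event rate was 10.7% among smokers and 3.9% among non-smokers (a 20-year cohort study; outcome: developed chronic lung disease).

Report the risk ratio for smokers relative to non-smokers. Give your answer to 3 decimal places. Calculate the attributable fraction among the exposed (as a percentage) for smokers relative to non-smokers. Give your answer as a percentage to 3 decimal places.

RR = 2.744; AR% = 63.551%

RR = 0.10700 / 0.03900 = 2.744
AR% = (0.10700 − 0.03900) / 0.10700 = 0.6355 → 63.551%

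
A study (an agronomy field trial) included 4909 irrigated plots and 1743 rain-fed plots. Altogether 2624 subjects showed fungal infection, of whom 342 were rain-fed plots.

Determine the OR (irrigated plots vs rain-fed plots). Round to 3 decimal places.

OR ≈ 3.559

irrigated plots with the outcome: 2624 − 342 = 2282
irrigated plots without the outcome: 4909 − 2282 = 2627
rain-fed plots without the outcome: 1743 − 342 = 1401
OR = (2282 × 1401) / (2627 × 342) = 3197082/898434 ≈ 3.559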